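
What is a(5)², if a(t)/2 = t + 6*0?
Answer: 100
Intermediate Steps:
a(t) = 2*t (a(t) = 2*(t + 6*0) = 2*(t + 0) = 2*t)
a(5)² = (2*5)² = 10² = 100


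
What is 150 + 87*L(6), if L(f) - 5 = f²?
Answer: 3717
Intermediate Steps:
L(f) = 5 + f²
150 + 87*L(6) = 150 + 87*(5 + 6²) = 150 + 87*(5 + 36) = 150 + 87*41 = 150 + 3567 = 3717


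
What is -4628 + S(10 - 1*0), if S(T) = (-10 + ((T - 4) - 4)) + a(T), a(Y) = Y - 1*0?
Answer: -4626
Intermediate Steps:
a(Y) = Y (a(Y) = Y + 0 = Y)
S(T) = -18 + 2*T (S(T) = (-10 + ((T - 4) - 4)) + T = (-10 + ((-4 + T) - 4)) + T = (-10 + (-8 + T)) + T = (-18 + T) + T = -18 + 2*T)
-4628 + S(10 - 1*0) = -4628 + (-18 + 2*(10 - 1*0)) = -4628 + (-18 + 2*(10 + 0)) = -4628 + (-18 + 2*10) = -4628 + (-18 + 20) = -4628 + 2 = -4626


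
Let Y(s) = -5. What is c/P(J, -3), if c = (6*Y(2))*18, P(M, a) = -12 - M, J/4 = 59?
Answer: 135/62 ≈ 2.1774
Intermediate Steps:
J = 236 (J = 4*59 = 236)
c = -540 (c = (6*(-5))*18 = -30*18 = -540)
c/P(J, -3) = -540/(-12 - 1*236) = -540/(-12 - 236) = -540/(-248) = -540*(-1/248) = 135/62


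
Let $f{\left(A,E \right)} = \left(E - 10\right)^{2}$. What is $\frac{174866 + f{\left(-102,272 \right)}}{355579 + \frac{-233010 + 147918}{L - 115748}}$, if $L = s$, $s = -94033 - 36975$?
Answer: $\frac{834549355}{1218629678} \approx 0.68483$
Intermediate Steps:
$s = -131008$ ($s = -94033 - 36975 = -131008$)
$L = -131008$
$f{\left(A,E \right)} = \left(-10 + E\right)^{2}$
$\frac{174866 + f{\left(-102,272 \right)}}{355579 + \frac{-233010 + 147918}{L - 115748}} = \frac{174866 + \left(-10 + 272\right)^{2}}{355579 + \frac{-233010 + 147918}{-131008 - 115748}} = \frac{174866 + 262^{2}}{355579 - \frac{85092}{-246756}} = \frac{174866 + 68644}{355579 - - \frac{7091}{20563}} = \frac{243510}{355579 + \frac{7091}{20563}} = \frac{243510}{\frac{7311778068}{20563}} = 243510 \cdot \frac{20563}{7311778068} = \frac{834549355}{1218629678}$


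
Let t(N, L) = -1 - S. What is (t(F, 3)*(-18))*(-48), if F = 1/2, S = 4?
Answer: -4320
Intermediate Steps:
F = ½ ≈ 0.50000
t(N, L) = -5 (t(N, L) = -1 - 1*4 = -1 - 4 = -5)
(t(F, 3)*(-18))*(-48) = -5*(-18)*(-48) = 90*(-48) = -4320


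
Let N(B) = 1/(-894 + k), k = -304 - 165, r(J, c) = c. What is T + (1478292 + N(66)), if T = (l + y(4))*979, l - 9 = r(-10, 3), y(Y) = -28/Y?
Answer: 2021583880/1363 ≈ 1.4832e+6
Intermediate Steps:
l = 12 (l = 9 + 3 = 12)
k = -469
N(B) = -1/1363 (N(B) = 1/(-894 - 469) = 1/(-1363) = -1/1363)
T = 4895 (T = (12 - 28/4)*979 = (12 - 28*¼)*979 = (12 - 7)*979 = 5*979 = 4895)
T + (1478292 + N(66)) = 4895 + (1478292 - 1/1363) = 4895 + 2014911995/1363 = 2021583880/1363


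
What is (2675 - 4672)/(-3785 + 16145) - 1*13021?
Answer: -160941557/12360 ≈ -13021.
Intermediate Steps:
(2675 - 4672)/(-3785 + 16145) - 1*13021 = -1997/12360 - 13021 = -160941557/12360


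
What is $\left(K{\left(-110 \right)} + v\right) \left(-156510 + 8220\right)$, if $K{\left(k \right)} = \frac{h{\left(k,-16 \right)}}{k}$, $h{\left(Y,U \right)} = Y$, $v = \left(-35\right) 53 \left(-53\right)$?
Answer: $-14579279640$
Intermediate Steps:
$v = 98315$ ($v = \left(-1855\right) \left(-53\right) = 98315$)
$K{\left(k \right)} = 1$ ($K{\left(k \right)} = \frac{k}{k} = 1$)
$\left(K{\left(-110 \right)} + v\right) \left(-156510 + 8220\right) = \left(1 + 98315\right) \left(-156510 + 8220\right) = 98316 \left(-148290\right) = -14579279640$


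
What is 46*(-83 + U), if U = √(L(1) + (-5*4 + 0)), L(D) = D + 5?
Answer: -3818 + 46*I*√14 ≈ -3818.0 + 172.12*I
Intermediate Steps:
L(D) = 5 + D
U = I*√14 (U = √((5 + 1) + (-5*4 + 0)) = √(6 + (-20 + 0)) = √(6 - 20) = √(-14) = I*√14 ≈ 3.7417*I)
46*(-83 + U) = 46*(-83 + I*√14) = -3818 + 46*I*√14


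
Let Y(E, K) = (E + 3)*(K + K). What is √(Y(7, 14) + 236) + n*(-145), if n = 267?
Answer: -38715 + 2*√129 ≈ -38692.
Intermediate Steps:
Y(E, K) = 2*K*(3 + E) (Y(E, K) = (3 + E)*(2*K) = 2*K*(3 + E))
√(Y(7, 14) + 236) + n*(-145) = √(2*14*(3 + 7) + 236) + 267*(-145) = √(2*14*10 + 236) - 38715 = √(280 + 236) - 38715 = √516 - 38715 = 2*√129 - 38715 = -38715 + 2*√129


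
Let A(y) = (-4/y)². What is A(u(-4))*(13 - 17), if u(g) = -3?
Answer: -64/9 ≈ -7.1111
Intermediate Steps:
A(y) = 16/y²
A(u(-4))*(13 - 17) = (16/(-3)²)*(13 - 17) = (16*(⅑))*(-4) = (16/9)*(-4) = -64/9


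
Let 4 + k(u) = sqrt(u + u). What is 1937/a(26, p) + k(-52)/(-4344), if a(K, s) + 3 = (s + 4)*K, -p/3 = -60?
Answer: 2108363/5192166 - I*sqrt(26)/2172 ≈ 0.40607 - 0.0023476*I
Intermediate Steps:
p = 180 (p = -3*(-60) = 180)
k(u) = -4 + sqrt(2)*sqrt(u) (k(u) = -4 + sqrt(u + u) = -4 + sqrt(2*u) = -4 + sqrt(2)*sqrt(u))
a(K, s) = -3 + K*(4 + s) (a(K, s) = -3 + (s + 4)*K = -3 + (4 + s)*K = -3 + K*(4 + s))
1937/a(26, p) + k(-52)/(-4344) = 1937/(-3 + 4*26 + 26*180) + (-4 + sqrt(2)*sqrt(-52))/(-4344) = 1937/(-3 + 104 + 4680) + (-4 + sqrt(2)*(2*I*sqrt(13)))*(-1/4344) = 1937/4781 + (-4 + 2*I*sqrt(26))*(-1/4344) = 1937*(1/4781) + (1/1086 - I*sqrt(26)/2172) = 1937/4781 + (1/1086 - I*sqrt(26)/2172) = 2108363/5192166 - I*sqrt(26)/2172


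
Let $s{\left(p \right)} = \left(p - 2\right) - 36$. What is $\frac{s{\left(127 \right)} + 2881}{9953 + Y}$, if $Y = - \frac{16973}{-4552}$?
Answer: $\frac{13519440}{45323029} \approx 0.29829$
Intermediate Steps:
$Y = \frac{16973}{4552}$ ($Y = \left(-16973\right) \left(- \frac{1}{4552}\right) = \frac{16973}{4552} \approx 3.7287$)
$s{\left(p \right)} = -38 + p$ ($s{\left(p \right)} = \left(-2 + p\right) - 36 = -38 + p$)
$\frac{s{\left(127 \right)} + 2881}{9953 + Y} = \frac{\left(-38 + 127\right) + 2881}{9953 + \frac{16973}{4552}} = \frac{89 + 2881}{\frac{45323029}{4552}} = 2970 \cdot \frac{4552}{45323029} = \frac{13519440}{45323029}$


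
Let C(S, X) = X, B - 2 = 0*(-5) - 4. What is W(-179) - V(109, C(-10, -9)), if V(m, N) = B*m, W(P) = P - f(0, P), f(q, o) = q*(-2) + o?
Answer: 218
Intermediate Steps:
B = -2 (B = 2 + (0*(-5) - 4) = 2 + (0 - 4) = 2 - 4 = -2)
f(q, o) = o - 2*q (f(q, o) = -2*q + o = o - 2*q)
W(P) = 0 (W(P) = P - (P - 2*0) = P - (P + 0) = P - P = 0)
V(m, N) = -2*m
W(-179) - V(109, C(-10, -9)) = 0 - (-2)*109 = 0 - 1*(-218) = 0 + 218 = 218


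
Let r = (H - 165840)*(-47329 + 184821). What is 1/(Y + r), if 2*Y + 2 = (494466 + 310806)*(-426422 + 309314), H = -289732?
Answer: -1/109789402113 ≈ -9.1084e-12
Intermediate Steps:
Y = -47151896689 (Y = -1 + ((494466 + 310806)*(-426422 + 309314))/2 = -1 + (805272*(-117108))/2 = -1 + (1/2)*(-94303793376) = -1 - 47151896688 = -47151896689)
r = -62637505424 (r = (-289732 - 165840)*(-47329 + 184821) = -455572*137492 = -62637505424)
1/(Y + r) = 1/(-47151896689 - 62637505424) = 1/(-109789402113) = -1/109789402113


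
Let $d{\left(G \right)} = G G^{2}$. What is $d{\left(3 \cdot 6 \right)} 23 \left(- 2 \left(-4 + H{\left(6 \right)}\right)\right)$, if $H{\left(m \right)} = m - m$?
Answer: $1073088$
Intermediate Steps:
$H{\left(m \right)} = 0$
$d{\left(G \right)} = G^{3}$
$d{\left(3 \cdot 6 \right)} 23 \left(- 2 \left(-4 + H{\left(6 \right)}\right)\right) = \left(3 \cdot 6\right)^{3} \cdot 23 \left(- 2 \left(-4 + 0\right)\right) = 18^{3} \cdot 23 \left(\left(-2\right) \left(-4\right)\right) = 5832 \cdot 23 \cdot 8 = 134136 \cdot 8 = 1073088$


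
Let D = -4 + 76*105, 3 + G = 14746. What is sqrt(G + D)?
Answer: sqrt(22719) ≈ 150.73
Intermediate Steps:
G = 14743 (G = -3 + 14746 = 14743)
D = 7976 (D = -4 + 7980 = 7976)
sqrt(G + D) = sqrt(14743 + 7976) = sqrt(22719)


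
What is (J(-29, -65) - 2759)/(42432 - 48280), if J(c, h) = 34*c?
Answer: 3745/5848 ≈ 0.64039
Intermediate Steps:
(J(-29, -65) - 2759)/(42432 - 48280) = (34*(-29) - 2759)/(42432 - 48280) = (-986 - 2759)/(-5848) = -3745*(-1/5848) = 3745/5848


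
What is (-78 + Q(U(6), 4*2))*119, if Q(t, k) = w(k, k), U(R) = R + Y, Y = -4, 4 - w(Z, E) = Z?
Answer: -9758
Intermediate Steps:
w(Z, E) = 4 - Z
U(R) = -4 + R (U(R) = R - 4 = -4 + R)
Q(t, k) = 4 - k
(-78 + Q(U(6), 4*2))*119 = (-78 + (4 - 4*2))*119 = (-78 + (4 - 1*8))*119 = (-78 + (4 - 8))*119 = (-78 - 4)*119 = -82*119 = -9758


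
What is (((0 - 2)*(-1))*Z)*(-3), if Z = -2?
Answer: 12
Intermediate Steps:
(((0 - 2)*(-1))*Z)*(-3) = (((0 - 2)*(-1))*(-2))*(-3) = (-2*(-1)*(-2))*(-3) = (2*(-2))*(-3) = -4*(-3) = 12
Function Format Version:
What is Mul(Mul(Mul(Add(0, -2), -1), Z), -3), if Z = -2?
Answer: 12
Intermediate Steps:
Mul(Mul(Mul(Add(0, -2), -1), Z), -3) = Mul(Mul(Mul(Add(0, -2), -1), -2), -3) = Mul(Mul(Mul(-2, -1), -2), -3) = Mul(Mul(2, -2), -3) = Mul(-4, -3) = 12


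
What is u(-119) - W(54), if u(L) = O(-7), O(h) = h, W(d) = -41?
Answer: 34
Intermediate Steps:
u(L) = -7
u(-119) - W(54) = -7 - 1*(-41) = -7 + 41 = 34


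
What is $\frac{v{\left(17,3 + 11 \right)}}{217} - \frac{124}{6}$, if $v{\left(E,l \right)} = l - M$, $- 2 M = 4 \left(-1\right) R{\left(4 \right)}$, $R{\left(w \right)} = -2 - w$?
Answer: $- \frac{13376}{651} \approx -20.547$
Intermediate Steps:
$M = -12$ ($M = - \frac{4 \left(-1\right) \left(-2 - 4\right)}{2} = - \frac{\left(-4\right) \left(-2 - 4\right)}{2} = - \frac{\left(-4\right) \left(-6\right)}{2} = \left(- \frac{1}{2}\right) 24 = -12$)
$v{\left(E,l \right)} = 12 + l$ ($v{\left(E,l \right)} = l - -12 = l + 12 = 12 + l$)
$\frac{v{\left(17,3 + 11 \right)}}{217} - \frac{124}{6} = \frac{12 + \left(3 + 11\right)}{217} - \frac{124}{6} = \left(12 + 14\right) \frac{1}{217} - \frac{62}{3} = 26 \cdot \frac{1}{217} - \frac{62}{3} = \frac{26}{217} - \frac{62}{3} = - \frac{13376}{651}$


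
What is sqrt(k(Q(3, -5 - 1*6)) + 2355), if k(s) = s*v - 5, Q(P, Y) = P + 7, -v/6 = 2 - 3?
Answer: sqrt(2410) ≈ 49.092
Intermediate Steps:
v = 6 (v = -6*(2 - 3) = -6*(-1) = 6)
Q(P, Y) = 7 + P
k(s) = -5 + 6*s (k(s) = s*6 - 5 = 6*s - 5 = -5 + 6*s)
sqrt(k(Q(3, -5 - 1*6)) + 2355) = sqrt((-5 + 6*(7 + 3)) + 2355) = sqrt((-5 + 6*10) + 2355) = sqrt((-5 + 60) + 2355) = sqrt(55 + 2355) = sqrt(2410)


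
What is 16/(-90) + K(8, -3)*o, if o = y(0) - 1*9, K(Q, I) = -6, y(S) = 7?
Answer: 532/45 ≈ 11.822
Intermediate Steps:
o = -2 (o = 7 - 1*9 = 7 - 9 = -2)
16/(-90) + K(8, -3)*o = 16/(-90) - 6*(-2) = 16*(-1/90) + 12 = -8/45 + 12 = 532/45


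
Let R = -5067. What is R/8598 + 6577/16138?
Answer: -2101850/11562877 ≈ -0.18178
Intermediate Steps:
R/8598 + 6577/16138 = -5067/8598 + 6577/16138 = -5067*1/8598 + 6577*(1/16138) = -1689/2866 + 6577/16138 = -2101850/11562877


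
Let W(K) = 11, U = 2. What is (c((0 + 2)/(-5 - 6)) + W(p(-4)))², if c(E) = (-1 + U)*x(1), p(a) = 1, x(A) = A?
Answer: 144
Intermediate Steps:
c(E) = 1 (c(E) = (-1 + 2)*1 = 1*1 = 1)
(c((0 + 2)/(-5 - 6)) + W(p(-4)))² = (1 + 11)² = 12² = 144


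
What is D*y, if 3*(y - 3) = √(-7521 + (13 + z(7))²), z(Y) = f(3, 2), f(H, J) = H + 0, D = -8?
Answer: -24 - 8*I*√7265/3 ≈ -24.0 - 227.29*I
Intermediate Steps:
f(H, J) = H
z(Y) = 3
y = 3 + I*√7265/3 (y = 3 + √(-7521 + (13 + 3)²)/3 = 3 + √(-7521 + 16²)/3 = 3 + √(-7521 + 256)/3 = 3 + √(-7265)/3 = 3 + (I*√7265)/3 = 3 + I*√7265/3 ≈ 3.0 + 28.412*I)
D*y = -8*(3 + I*√7265/3) = -24 - 8*I*√7265/3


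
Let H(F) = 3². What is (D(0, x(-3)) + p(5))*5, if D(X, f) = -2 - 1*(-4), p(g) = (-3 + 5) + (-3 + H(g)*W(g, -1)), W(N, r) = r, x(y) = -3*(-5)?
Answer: -40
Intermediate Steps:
x(y) = 15
H(F) = 9
p(g) = -10 (p(g) = (-3 + 5) + (-3 + 9*(-1)) = 2 + (-3 - 9) = 2 - 12 = -10)
D(X, f) = 2 (D(X, f) = -2 + 4 = 2)
(D(0, x(-3)) + p(5))*5 = (2 - 10)*5 = -8*5 = -40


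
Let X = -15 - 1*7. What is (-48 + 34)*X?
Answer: 308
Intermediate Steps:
X = -22 (X = -15 - 7 = -22)
(-48 + 34)*X = (-48 + 34)*(-22) = -14*(-22) = 308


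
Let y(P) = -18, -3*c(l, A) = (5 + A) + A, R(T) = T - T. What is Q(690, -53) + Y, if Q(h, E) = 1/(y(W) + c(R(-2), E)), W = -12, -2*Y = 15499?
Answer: -728447/94 ≈ -7749.4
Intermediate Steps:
Y = -15499/2 (Y = -½*15499 = -15499/2 ≈ -7749.5)
R(T) = 0
c(l, A) = -5/3 - 2*A/3 (c(l, A) = -((5 + A) + A)/3 = -(5 + 2*A)/3 = -5/3 - 2*A/3)
Q(h, E) = 1/(-59/3 - 2*E/3) (Q(h, E) = 1/(-18 + (-5/3 - 2*E/3)) = 1/(-59/3 - 2*E/3))
Q(690, -53) + Y = -3/(59 + 2*(-53)) - 15499/2 = -3/(59 - 106) - 15499/2 = -3/(-47) - 15499/2 = -3*(-1/47) - 15499/2 = 3/47 - 15499/2 = -728447/94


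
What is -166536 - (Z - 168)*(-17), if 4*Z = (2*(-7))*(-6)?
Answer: -169035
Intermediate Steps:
Z = 21 (Z = ((2*(-7))*(-6))/4 = (-14*(-6))/4 = (¼)*84 = 21)
-166536 - (Z - 168)*(-17) = -166536 - (21 - 168)*(-17) = -166536 - (-147)*(-17) = -166536 - 1*2499 = -166536 - 2499 = -169035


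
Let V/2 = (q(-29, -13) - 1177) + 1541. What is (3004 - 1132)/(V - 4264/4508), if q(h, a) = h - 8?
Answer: 263718/91999 ≈ 2.8665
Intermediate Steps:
q(h, a) = -8 + h
V = 654 (V = 2*(((-8 - 29) - 1177) + 1541) = 2*((-37 - 1177) + 1541) = 2*(-1214 + 1541) = 2*327 = 654)
(3004 - 1132)/(V - 4264/4508) = (3004 - 1132)/(654 - 4264/4508) = 1872/(654 - 4264*1/4508) = 1872/(654 - 1066/1127) = 1872/(735992/1127) = 1872*(1127/735992) = 263718/91999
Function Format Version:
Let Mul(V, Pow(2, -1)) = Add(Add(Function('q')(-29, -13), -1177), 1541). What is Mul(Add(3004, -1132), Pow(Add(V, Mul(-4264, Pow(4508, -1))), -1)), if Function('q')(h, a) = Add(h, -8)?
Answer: Rational(263718, 91999) ≈ 2.8665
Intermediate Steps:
Function('q')(h, a) = Add(-8, h)
V = 654 (V = Mul(2, Add(Add(Add(-8, -29), -1177), 1541)) = Mul(2, Add(Add(-37, -1177), 1541)) = Mul(2, Add(-1214, 1541)) = Mul(2, 327) = 654)
Mul(Add(3004, -1132), Pow(Add(V, Mul(-4264, Pow(4508, -1))), -1)) = Mul(Add(3004, -1132), Pow(Add(654, Mul(-4264, Pow(4508, -1))), -1)) = Mul(1872, Pow(Add(654, Mul(-4264, Rational(1, 4508))), -1)) = Mul(1872, Pow(Add(654, Rational(-1066, 1127)), -1)) = Mul(1872, Pow(Rational(735992, 1127), -1)) = Mul(1872, Rational(1127, 735992)) = Rational(263718, 91999)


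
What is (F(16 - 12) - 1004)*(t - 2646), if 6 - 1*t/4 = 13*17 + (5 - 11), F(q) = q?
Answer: 3482000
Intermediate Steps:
t = -836 (t = 24 - 4*(13*17 + (5 - 11)) = 24 - 4*(221 - 6) = 24 - 4*215 = 24 - 860 = -836)
(F(16 - 12) - 1004)*(t - 2646) = ((16 - 12) - 1004)*(-836 - 2646) = (4 - 1004)*(-3482) = -1000*(-3482) = 3482000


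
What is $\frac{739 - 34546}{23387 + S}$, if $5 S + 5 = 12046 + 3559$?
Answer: $- \frac{33807}{26507} \approx -1.2754$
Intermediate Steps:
$S = 3120$ ($S = -1 + \frac{12046 + 3559}{5} = -1 + \frac{1}{5} \cdot 15605 = -1 + 3121 = 3120$)
$\frac{739 - 34546}{23387 + S} = \frac{739 - 34546}{23387 + 3120} = - \frac{33807}{26507}$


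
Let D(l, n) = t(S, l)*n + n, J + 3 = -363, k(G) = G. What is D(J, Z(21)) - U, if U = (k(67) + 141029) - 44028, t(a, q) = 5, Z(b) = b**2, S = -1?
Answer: -94422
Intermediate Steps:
J = -366 (J = -3 - 363 = -366)
D(l, n) = 6*n (D(l, n) = 5*n + n = 6*n)
U = 97068 (U = (67 + 141029) - 44028 = 141096 - 44028 = 97068)
D(J, Z(21)) - U = 6*21**2 - 1*97068 = 6*441 - 97068 = 2646 - 97068 = -94422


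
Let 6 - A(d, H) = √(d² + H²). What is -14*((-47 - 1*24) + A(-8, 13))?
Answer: 910 + 14*√233 ≈ 1123.7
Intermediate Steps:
A(d, H) = 6 - √(H² + d²) (A(d, H) = 6 - √(d² + H²) = 6 - √(H² + d²))
-14*((-47 - 1*24) + A(-8, 13)) = -14*((-47 - 1*24) + (6 - √(13² + (-8)²))) = -14*((-47 - 24) + (6 - √(169 + 64))) = -14*(-71 + (6 - √233)) = -14*(-65 - √233) = 910 + 14*√233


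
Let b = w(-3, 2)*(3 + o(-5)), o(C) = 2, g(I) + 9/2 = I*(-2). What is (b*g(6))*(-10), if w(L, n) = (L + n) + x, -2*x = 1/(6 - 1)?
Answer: -1815/2 ≈ -907.50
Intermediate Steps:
x = -⅒ (x = -1/(2*(6 - 1)) = -½/5 = -½*⅕ = -⅒ ≈ -0.10000)
g(I) = -9/2 - 2*I (g(I) = -9/2 + I*(-2) = -9/2 - 2*I)
w(L, n) = -⅒ + L + n (w(L, n) = (L + n) - ⅒ = -⅒ + L + n)
b = -11/2 (b = (-⅒ - 3 + 2)*(3 + 2) = -11/10*5 = -11/2 ≈ -5.5000)
(b*g(6))*(-10) = -11*(-9/2 - 2*6)/2*(-10) = -11*(-9/2 - 12)/2*(-10) = -11/2*(-33/2)*(-10) = (363/4)*(-10) = -1815/2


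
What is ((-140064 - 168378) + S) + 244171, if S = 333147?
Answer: 268876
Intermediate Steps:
((-140064 - 168378) + S) + 244171 = ((-140064 - 168378) + 333147) + 244171 = (-308442 + 333147) + 244171 = 24705 + 244171 = 268876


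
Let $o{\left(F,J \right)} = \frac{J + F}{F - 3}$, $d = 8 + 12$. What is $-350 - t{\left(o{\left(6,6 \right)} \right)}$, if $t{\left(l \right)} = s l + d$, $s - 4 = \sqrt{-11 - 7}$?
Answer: $-386 - 12 i \sqrt{2} \approx -386.0 - 16.971 i$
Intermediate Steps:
$d = 20$
$s = 4 + 3 i \sqrt{2}$ ($s = 4 + \sqrt{-11 - 7} = 4 + \sqrt{-18} = 4 + 3 i \sqrt{2} \approx 4.0 + 4.2426 i$)
$o{\left(F,J \right)} = \frac{F + J}{-3 + F}$
$t{\left(l \right)} = 20 + l \left(4 + 3 i \sqrt{2}\right)$ ($t{\left(l \right)} = \left(4 + 3 i \sqrt{2}\right) l + 20 = l \left(4 + 3 i \sqrt{2}\right) + 20 = 20 + l \left(4 + 3 i \sqrt{2}\right)$)
$-350 - t{\left(o{\left(6,6 \right)} \right)} = -350 - \left(20 + \frac{6 + 6}{-3 + 6} \left(4 + 3 i \sqrt{2}\right)\right) = -350 - \left(20 + \frac{1}{3} \cdot 12 \left(4 + 3 i \sqrt{2}\right)\right) = -350 - \left(20 + 4 \left(4 + 3 i \sqrt{2}\right)\right) = -350 - \left(20 + \left(16 + 12 i \sqrt{2}\right)\right) = -350 - \left(36 + 12 i \sqrt{2}\right) = -386 - 12 i \sqrt{2}$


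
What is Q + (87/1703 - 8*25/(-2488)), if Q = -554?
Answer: -293347050/529633 ≈ -553.87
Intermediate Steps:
Q + (87/1703 - 8*25/(-2488)) = -554 + (87/1703 - 8*25/(-2488)) = -554 + (87*(1/1703) - 200*(-1/2488)) = -554 + (87/1703 + 25/311) = -554 + 69632/529633 = -293347050/529633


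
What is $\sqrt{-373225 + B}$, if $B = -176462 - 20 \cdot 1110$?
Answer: $3 i \sqrt{63543} \approx 756.23 i$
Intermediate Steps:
$B = -198662$ ($B = -176462 - 22200 = -198662$)
$\sqrt{-373225 + B} = \sqrt{-373225 - 198662} = \sqrt{-571887} = 3 i \sqrt{63543}$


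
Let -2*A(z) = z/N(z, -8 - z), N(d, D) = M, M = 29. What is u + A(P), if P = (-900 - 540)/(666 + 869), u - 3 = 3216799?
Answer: 28639188350/8903 ≈ 3.2168e+6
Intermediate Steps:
u = 3216802 (u = 3 + 3216799 = 3216802)
N(d, D) = 29
P = -288/307 (P = -1440/1535 = -1440*1/1535 = -288/307 ≈ -0.93811)
A(z) = -z/58 (A(z) = -z/(2*29) = -z/58)
u + A(P) = 3216802 - 1/58*(-288/307) = 3216802 + 144/8903 = 28639188350/8903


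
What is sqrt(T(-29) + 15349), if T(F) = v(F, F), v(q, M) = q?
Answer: 2*sqrt(3830) ≈ 123.77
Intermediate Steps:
T(F) = F
sqrt(T(-29) + 15349) = sqrt(-29 + 15349) = sqrt(15320) = 2*sqrt(3830)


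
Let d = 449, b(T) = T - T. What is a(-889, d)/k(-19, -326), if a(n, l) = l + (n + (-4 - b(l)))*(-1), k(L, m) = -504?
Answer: -671/252 ≈ -2.6627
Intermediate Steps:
b(T) = 0
a(n, l) = 4 + l - n (a(n, l) = l + (n + (-4 - 1*0))*(-1) = l + (n + (-4 + 0))*(-1) = l + (n - 4)*(-1) = l + (-4 + n)*(-1) = l + (4 - n) = 4 + l - n)
a(-889, d)/k(-19, -326) = (4 + 449 - 1*(-889))/(-504) = (4 + 449 + 889)*(-1/504) = 1342*(-1/504) = -671/252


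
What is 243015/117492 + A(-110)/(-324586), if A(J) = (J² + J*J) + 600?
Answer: 12660910865/6356043052 ≈ 1.9919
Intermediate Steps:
A(J) = 600 + 2*J² (A(J) = (J² + J²) + 600 = 2*J² + 600 = 600 + 2*J²)
243015/117492 + A(-110)/(-324586) = 243015/117492 + (600 + 2*(-110)²)/(-324586) = 243015*(1/117492) + (600 + 2*12100)*(-1/324586) = 81005/39164 + (600 + 24200)*(-1/324586) = 81005/39164 + 24800*(-1/324586) = 81005/39164 - 12400/162293 = 12660910865/6356043052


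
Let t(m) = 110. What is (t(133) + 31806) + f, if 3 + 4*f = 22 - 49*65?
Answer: 62249/2 ≈ 31125.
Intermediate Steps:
f = -1583/2 (f = -3/4 + (22 - 49*65)/4 = -3/4 + (22 - 3185)/4 = -3/4 + (1/4)*(-3163) = -3/4 - 3163/4 = -1583/2 ≈ -791.50)
(t(133) + 31806) + f = (110 + 31806) - 1583/2 = 31916 - 1583/2 = 62249/2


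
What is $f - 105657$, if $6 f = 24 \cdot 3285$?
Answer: $-92517$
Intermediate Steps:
$f = 13140$ ($f = \frac{24 \cdot 3285}{6} = \frac{1}{6} \cdot 78840 = 13140$)
$f - 105657 = 13140 - 105657 = -92517$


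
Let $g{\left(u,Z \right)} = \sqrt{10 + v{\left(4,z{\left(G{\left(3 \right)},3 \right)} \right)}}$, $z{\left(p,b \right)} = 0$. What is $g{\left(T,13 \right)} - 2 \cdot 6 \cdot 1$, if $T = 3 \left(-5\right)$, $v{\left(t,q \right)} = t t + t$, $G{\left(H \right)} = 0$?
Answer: $-12 + \sqrt{30} \approx -6.5228$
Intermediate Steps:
$v{\left(t,q \right)} = t + t^{2}$ ($v{\left(t,q \right)} = t^{2} + t = t + t^{2}$)
$T = -15$
$g{\left(u,Z \right)} = \sqrt{30}$ ($g{\left(u,Z \right)} = \sqrt{10 + 4 \left(1 + 4\right)} = \sqrt{10 + 4 \cdot 5} = \sqrt{10 + 20} = \sqrt{30}$)
$g{\left(T,13 \right)} - 2 \cdot 6 \cdot 1 = \sqrt{30} - 2 \cdot 6 \cdot 1 = \sqrt{30} - 12 \cdot 1 = \sqrt{30} - 12 = -12 + \sqrt{30}$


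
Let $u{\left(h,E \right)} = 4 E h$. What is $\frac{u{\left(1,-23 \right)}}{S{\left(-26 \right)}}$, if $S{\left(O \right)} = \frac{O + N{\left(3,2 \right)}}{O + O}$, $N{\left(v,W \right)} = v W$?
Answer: $- \frac{1196}{5} \approx -239.2$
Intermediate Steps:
$N{\left(v,W \right)} = W v$
$u{\left(h,E \right)} = 4 E h$
$S{\left(O \right)} = \frac{6 + O}{2 O}$ ($S{\left(O \right)} = \frac{O + 2 \cdot 3}{O + O} = \frac{O + 6}{2 O} = \left(6 + O\right) \frac{1}{2 O} = \frac{6 + O}{2 O}$)
$\frac{u{\left(1,-23 \right)}}{S{\left(-26 \right)}} = \frac{4 \left(-23\right) 1}{\frac{1}{2} \frac{1}{-26} \left(6 - 26\right)} = - \frac{92}{\frac{1}{2} \left(- \frac{1}{26}\right) \left(-20\right)} = - \frac{92}{\frac{5}{13}} = \left(-92\right) \frac{13}{5} = - \frac{1196}{5}$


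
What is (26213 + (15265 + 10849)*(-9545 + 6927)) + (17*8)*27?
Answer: -68336567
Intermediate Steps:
(26213 + (15265 + 10849)*(-9545 + 6927)) + (17*8)*27 = (26213 + 26114*(-2618)) + 136*27 = (26213 - 68366452) + 3672 = -68340239 + 3672 = -68336567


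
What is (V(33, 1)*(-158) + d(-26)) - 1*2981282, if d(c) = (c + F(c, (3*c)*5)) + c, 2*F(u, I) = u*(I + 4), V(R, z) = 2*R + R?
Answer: -2991958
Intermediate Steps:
V(R, z) = 3*R
F(u, I) = u*(4 + I)/2 (F(u, I) = (u*(I + 4))/2 = (u*(4 + I))/2 = u*(4 + I)/2)
d(c) = 2*c + c*(4 + 15*c)/2 (d(c) = (c + c*(4 + (3*c)*5)/2) + c = (c + c*(4 + 15*c)/2) + c = 2*c + c*(4 + 15*c)/2)
(V(33, 1)*(-158) + d(-26)) - 1*2981282 = ((3*33)*(-158) + (½)*(-26)*(8 + 15*(-26))) - 1*2981282 = (99*(-158) + (½)*(-26)*(8 - 390)) - 2981282 = (-15642 + (½)*(-26)*(-382)) - 2981282 = (-15642 + 4966) - 2981282 = -10676 - 2981282 = -2991958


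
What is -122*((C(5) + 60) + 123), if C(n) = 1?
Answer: -22448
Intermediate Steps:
-122*((C(5) + 60) + 123) = -122*((1 + 60) + 123) = -122*(61 + 123) = -122*184 = -22448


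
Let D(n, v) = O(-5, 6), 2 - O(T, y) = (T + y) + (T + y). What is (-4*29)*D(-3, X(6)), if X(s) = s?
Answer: 0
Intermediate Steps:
O(T, y) = 2 - 2*T - 2*y (O(T, y) = 2 - ((T + y) + (T + y)) = 2 - (2*T + 2*y) = 2 + (-2*T - 2*y) = 2 - 2*T - 2*y)
D(n, v) = 0 (D(n, v) = 2 - 2*(-5) - 2*6 = 2 + 10 - 12 = 0)
(-4*29)*D(-3, X(6)) = -4*29*0 = -116*0 = 0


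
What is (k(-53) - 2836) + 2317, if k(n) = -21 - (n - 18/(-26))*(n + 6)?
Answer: -38980/13 ≈ -2998.5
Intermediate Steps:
k(n) = -21 - (6 + n)*(9/13 + n) (k(n) = -21 - (n - 18*(-1/26))*(6 + n) = -21 - (n + 9/13)*(6 + n) = -21 - (9/13 + n)*(6 + n) = -21 - (6 + n)*(9/13 + n))
(k(-53) - 2836) + 2317 = ((-327/13 - 1*(-53)² - 87/13*(-53)) - 2836) + 2317 = ((-327/13 - 1*2809 + 4611/13) - 2836) + 2317 = ((-327/13 - 2809 + 4611/13) - 2836) + 2317 = (-32233/13 - 2836) + 2317 = -69101/13 + 2317 = -38980/13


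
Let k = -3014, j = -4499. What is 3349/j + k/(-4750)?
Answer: -1173882/10685125 ≈ -0.10986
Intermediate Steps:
3349/j + k/(-4750) = 3349/(-4499) - 3014/(-4750) = 3349*(-1/4499) - 3014*(-1/4750) = -3349/4499 + 1507/2375 = -1173882/10685125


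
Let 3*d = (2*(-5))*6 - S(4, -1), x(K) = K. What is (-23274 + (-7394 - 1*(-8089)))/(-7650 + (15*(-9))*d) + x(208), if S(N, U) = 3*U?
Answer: 1080259/5085 ≈ 212.44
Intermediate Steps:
d = -19 (d = ((2*(-5))*6 - 3*(-1))/3 = (-10*6 - 1*(-3))/3 = (-60 + 3)/3 = (1/3)*(-57) = -19)
(-23274 + (-7394 - 1*(-8089)))/(-7650 + (15*(-9))*d) + x(208) = (-23274 + (-7394 - 1*(-8089)))/(-7650 + (15*(-9))*(-19)) + 208 = (-23274 + (-7394 + 8089))/(-7650 - 135*(-19)) + 208 = (-23274 + 695)/(-7650 + 2565) + 208 = -22579/(-5085) + 208 = -22579*(-1/5085) + 208 = 22579/5085 + 208 = 1080259/5085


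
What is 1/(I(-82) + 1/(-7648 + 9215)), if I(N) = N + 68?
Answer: -1567/21937 ≈ -0.071432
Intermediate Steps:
I(N) = 68 + N
1/(I(-82) + 1/(-7648 + 9215)) = 1/((68 - 82) + 1/(-7648 + 9215)) = 1/(-14 + 1/1567) = 1/(-21937/1567) = -1567/21937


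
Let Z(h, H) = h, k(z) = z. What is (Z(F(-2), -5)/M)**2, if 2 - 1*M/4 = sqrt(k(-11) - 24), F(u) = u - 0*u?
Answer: I/(4*(-31*I + 4*sqrt(35))) ≈ -0.0050953 + 0.0038896*I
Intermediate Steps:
F(u) = u (F(u) = u - 1*0 = u + 0 = u)
M = 8 - 4*I*sqrt(35) (M = 8 - 4*sqrt(-11 - 24) = 8 - 4*I*sqrt(35) ≈ 8.0 - 23.664*I)
(Z(F(-2), -5)/M)**2 = (-2/(8 - 4*I*sqrt(35)))**2 = 4/(8 - 4*I*sqrt(35))**2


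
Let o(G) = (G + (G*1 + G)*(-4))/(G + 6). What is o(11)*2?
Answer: -154/17 ≈ -9.0588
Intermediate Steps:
o(G) = -7*G/(6 + G) (o(G) = (G + (G + G)*(-4))/(6 + G) = (G + (2*G)*(-4))/(6 + G) = (G - 8*G)/(6 + G) = (-7*G)/(6 + G) = -7*G/(6 + G))
o(11)*2 = -7*11/(6 + 11)*2 = -7*11/17*2 = -7*11*1/17*2 = -77/17*2 = -154/17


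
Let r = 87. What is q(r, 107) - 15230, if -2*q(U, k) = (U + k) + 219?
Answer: -30873/2 ≈ -15437.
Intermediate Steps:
q(U, k) = -219/2 - U/2 - k/2 (q(U, k) = -((U + k) + 219)/2 = -(219 + U + k)/2 = -219/2 - U/2 - k/2)
q(r, 107) - 15230 = (-219/2 - ½*87 - ½*107) - 15230 = (-219/2 - 87/2 - 107/2) - 15230 = -413/2 - 15230 = -30873/2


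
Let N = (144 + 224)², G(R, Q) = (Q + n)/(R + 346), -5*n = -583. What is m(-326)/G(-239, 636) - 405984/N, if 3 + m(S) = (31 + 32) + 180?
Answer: 495647619/15925016 ≈ 31.124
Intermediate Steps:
n = 583/5 (n = -⅕*(-583) = 583/5 ≈ 116.60)
m(S) = 240 (m(S) = -3 + ((31 + 32) + 180) = -3 + (63 + 180) = -3 + 243 = 240)
G(R, Q) = (583/5 + Q)/(346 + R) (G(R, Q) = (Q + 583/5)/(R + 346) = (583/5 + Q)/(346 + R))
N = 135424 (N = 368² = 135424)
m(-326)/G(-239, 636) - 405984/N = 240/(((583/5 + 636)/(346 - 239))) - 405984/135424 = 240/(((3763/5)/107)) - 405984*1/135424 = 240/(((1/107)*(3763/5))) - 12687/4232 = 240/(3763/535) - 12687/4232 = 240*(535/3763) - 12687/4232 = 128400/3763 - 12687/4232 = 495647619/15925016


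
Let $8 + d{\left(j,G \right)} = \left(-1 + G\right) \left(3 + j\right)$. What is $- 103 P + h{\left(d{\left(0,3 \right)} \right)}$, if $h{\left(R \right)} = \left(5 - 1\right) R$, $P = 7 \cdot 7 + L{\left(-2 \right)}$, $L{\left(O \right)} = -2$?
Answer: $-4849$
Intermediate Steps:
$d{\left(j,G \right)} = -8 + \left(-1 + G\right) \left(3 + j\right)$
$P = 47$ ($P = 7 \cdot 7 - 2 = 49 - 2 = 47$)
$h{\left(R \right)} = 4 R$
$- 103 P + h{\left(d{\left(0,3 \right)} \right)} = \left(-103\right) 47 + 4 \left(-11 - 0 + 3 \cdot 3 + 3 \cdot 0\right) = -4841 + 4 \left(-11 + 0 + 9 + 0\right) = -4841 + 4 \left(-2\right) = -4841 - 8 = -4849$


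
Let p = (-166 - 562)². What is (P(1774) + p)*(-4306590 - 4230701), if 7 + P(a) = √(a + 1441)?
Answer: -4524567872307 - 8537291*√3215 ≈ -4.5251e+12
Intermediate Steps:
p = 529984 (p = (-728)² = 529984)
P(a) = -7 + √(1441 + a) (P(a) = -7 + √(a + 1441) = -7 + √(1441 + a))
(P(1774) + p)*(-4306590 - 4230701) = ((-7 + √(1441 + 1774)) + 529984)*(-4306590 - 4230701) = ((-7 + √3215) + 529984)*(-8537291) = (529977 + √3215)*(-8537291) = -4524567872307 - 8537291*√3215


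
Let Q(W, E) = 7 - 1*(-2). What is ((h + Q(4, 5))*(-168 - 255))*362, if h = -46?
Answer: 5665662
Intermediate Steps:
Q(W, E) = 9 (Q(W, E) = 7 + 2 = 9)
((h + Q(4, 5))*(-168 - 255))*362 = ((-46 + 9)*(-168 - 255))*362 = -37*(-423)*362 = 15651*362 = 5665662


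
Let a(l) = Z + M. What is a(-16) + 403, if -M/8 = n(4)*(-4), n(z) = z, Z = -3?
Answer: 528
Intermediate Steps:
M = 128 (M = -32*(-4) = -8*(-16) = 128)
a(l) = 125 (a(l) = -3 + 128 = 125)
a(-16) + 403 = 125 + 403 = 528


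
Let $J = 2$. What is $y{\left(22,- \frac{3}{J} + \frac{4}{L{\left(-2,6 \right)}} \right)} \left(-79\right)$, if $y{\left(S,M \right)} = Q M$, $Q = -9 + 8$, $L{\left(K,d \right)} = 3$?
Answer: $- \frac{79}{6} \approx -13.167$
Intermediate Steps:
$Q = -1$
$y{\left(S,M \right)} = - M$
$y{\left(22,- \frac{3}{J} + \frac{4}{L{\left(-2,6 \right)}} \right)} \left(-79\right) = - (- \frac{3}{2} + \frac{4}{3}) \left(-79\right) = \left(-1\right) \left(- \frac{1}{6}\right) \left(-79\right) = \frac{1}{6} \left(-79\right) = - \frac{79}{6}$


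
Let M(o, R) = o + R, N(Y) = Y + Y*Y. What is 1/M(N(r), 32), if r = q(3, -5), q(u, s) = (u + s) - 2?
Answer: 1/44 ≈ 0.022727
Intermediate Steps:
q(u, s) = -2 + s + u (q(u, s) = (s + u) - 2 = -2 + s + u)
r = -4 (r = -2 - 5 + 3 = -4)
N(Y) = Y + Y²
M(o, R) = R + o
1/M(N(r), 32) = 1/(32 - 4*(1 - 4)) = 1/(32 - 4*(-3)) = 1/(32 + 12) = 1/44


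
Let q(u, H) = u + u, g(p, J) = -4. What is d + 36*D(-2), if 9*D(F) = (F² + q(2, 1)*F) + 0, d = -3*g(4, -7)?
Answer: -4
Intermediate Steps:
q(u, H) = 2*u
d = 12 (d = -3*(-4) = 12)
D(F) = F²/9 + 4*F/9 (D(F) = ((F² + (2*2)*F) + 0)/9 = ((F² + 4*F) + 0)/9 = (F² + 4*F)/9 = F²/9 + 4*F/9)
d + 36*D(-2) = 12 + 36*((⅑)*(-2)*(4 - 2)) = 12 + 36*((⅑)*(-2)*2) = 12 + 36*(-4/9) = 12 - 16 = -4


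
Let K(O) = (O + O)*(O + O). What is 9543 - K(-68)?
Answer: -8953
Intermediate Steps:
K(O) = 4*O² (K(O) = (2*O)*(2*O) = 4*O²)
9543 - K(-68) = 9543 - 4*(-68)² = 9543 - 4*4624 = 9543 - 1*18496 = 9543 - 18496 = -8953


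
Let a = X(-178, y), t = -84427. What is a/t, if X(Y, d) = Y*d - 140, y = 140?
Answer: 3580/12061 ≈ 0.29682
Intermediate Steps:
X(Y, d) = -140 + Y*d
a = -25060 (a = -140 - 178*140 = -140 - 24920 = -25060)
a/t = -25060/(-84427) = -25060*(-1/84427) = 3580/12061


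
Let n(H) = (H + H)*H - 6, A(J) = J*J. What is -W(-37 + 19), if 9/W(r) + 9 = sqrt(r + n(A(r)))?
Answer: -27/69949 - 6*sqrt(52482)/69949 ≈ -0.020037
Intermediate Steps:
A(J) = J**2
n(H) = -6 + 2*H**2 (n(H) = (2*H)*H - 6 = 2*H**2 - 6 = -6 + 2*H**2)
W(r) = 9/(-9 + sqrt(-6 + r + 2*r**4)) (W(r) = 9/(-9 + sqrt(r + (-6 + 2*(r**2)**2))) = 9/(-9 + sqrt(r + (-6 + 2*r**4))) = 9/(-9 + sqrt(-6 + r + 2*r**4)))
-W(-37 + 19) = -9/(-9 + sqrt(-6 + (-37 + 19) + 2*(-37 + 19)**4)) = -9/(-9 + sqrt(-6 - 18 + 2*(-18)**4)) = -9/(-9 + sqrt(-6 - 18 + 2*104976)) = -9/(-9 + sqrt(-6 - 18 + 209952)) = -9/(-9 + sqrt(209928)) = -9/(-9 + 2*sqrt(52482))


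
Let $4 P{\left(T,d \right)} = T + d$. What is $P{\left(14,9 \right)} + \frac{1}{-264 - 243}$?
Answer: $\frac{11657}{2028} \approx 5.748$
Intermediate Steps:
$P{\left(T,d \right)} = \frac{T}{4} + \frac{d}{4}$ ($P{\left(T,d \right)} = \frac{T + d}{4} = \frac{T}{4} + \frac{d}{4}$)
$P{\left(14,9 \right)} + \frac{1}{-264 - 243} = \left(\frac{1}{4} \cdot 14 + \frac{1}{4} \cdot 9\right) + \frac{1}{-264 - 243} = \left(\frac{7}{2} + \frac{9}{4}\right) + \frac{1}{-507} = \frac{23}{4} - \frac{1}{507} = \frac{11657}{2028}$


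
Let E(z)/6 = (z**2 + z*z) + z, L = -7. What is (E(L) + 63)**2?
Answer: 370881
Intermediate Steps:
E(z) = 6*z + 12*z**2 (E(z) = 6*((z**2 + z*z) + z) = 6*((z**2 + z**2) + z) = 6*(2*z**2 + z) = 6*(z + 2*z**2) = 6*z + 12*z**2)
(E(L) + 63)**2 = (6*(-7)*(1 + 2*(-7)) + 63)**2 = (6*(-7)*(1 - 14) + 63)**2 = (6*(-7)*(-13) + 63)**2 = (546 + 63)**2 = 609**2 = 370881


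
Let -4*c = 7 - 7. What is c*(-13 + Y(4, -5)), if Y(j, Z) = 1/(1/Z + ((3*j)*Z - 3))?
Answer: 0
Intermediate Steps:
Y(j, Z) = 1/(-3 + 1/Z + 3*Z*j) (Y(j, Z) = 1/(1/Z + (3*Z*j - 3)) = 1/(1/Z + (-3 + 3*Z*j)) = 1/(-3 + 1/Z + 3*Z*j))
c = 0 (c = -(7 - 7)/4 = -¼*0 = 0)
c*(-13 + Y(4, -5)) = 0*(-13 - 5/(1 - 3*(-5) + 3*4*(-5)²)) = 0*(-13 - 5/(1 + 15 + 3*4*25)) = 0*(-13 - 5/(1 + 15 + 300)) = 0*(-13 - 5/316) = 0*(-4113/316) = 0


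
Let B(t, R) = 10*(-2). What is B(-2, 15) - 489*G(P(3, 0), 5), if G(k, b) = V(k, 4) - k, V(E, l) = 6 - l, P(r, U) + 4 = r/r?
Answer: -2465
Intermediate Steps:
P(r, U) = -3 (P(r, U) = -4 + r/r = -4 + 1 = -3)
G(k, b) = 2 - k (G(k, b) = (6 - 1*4) - k = (6 - 4) - k = 2 - k)
B(t, R) = -20
B(-2, 15) - 489*G(P(3, 0), 5) = -20 - 489*(2 - 1*(-3)) = -20 - 489*(2 + 3) = -20 - 489*5 = -20 - 2445 = -2465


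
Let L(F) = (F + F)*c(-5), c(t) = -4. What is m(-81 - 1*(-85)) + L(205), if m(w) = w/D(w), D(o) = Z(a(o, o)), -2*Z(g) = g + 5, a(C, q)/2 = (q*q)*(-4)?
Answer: -201712/123 ≈ -1639.9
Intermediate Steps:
a(C, q) = -8*q² (a(C, q) = 2*((q*q)*(-4)) = 2*(q²*(-4)) = 2*(-4*q²) = -8*q²)
Z(g) = -5/2 - g/2 (Z(g) = -(g + 5)/2 = -(5 + g)/2 = -5/2 - g/2)
D(o) = -5/2 + 4*o² (D(o) = -5/2 - (-4)*o² = -5/2 + 4*o²)
m(w) = w/(-5/2 + 4*w²)
L(F) = -8*F (L(F) = (F + F)*(-4) = (2*F)*(-4) = -8*F)
m(-81 - 1*(-85)) + L(205) = 2*(-81 - 1*(-85))/(-5 + 8*(-81 - 1*(-85))²) - 8*205 = 2*(-81 + 85)/(-5 + 8*(-81 + 85)²) - 1640 = 2*4/(-5 + 8*4²) - 1640 = 2*4/(-5 + 8*16) - 1640 = 2*4/(-5 + 128) - 1640 = 2*4/123 - 1640 = 2*4*(1/123) - 1640 = 8/123 - 1640 = -201712/123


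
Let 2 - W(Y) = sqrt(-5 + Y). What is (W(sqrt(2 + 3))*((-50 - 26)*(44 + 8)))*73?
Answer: -576992 + 288496*I*sqrt(5 - sqrt(5)) ≈ -5.7699e+5 + 4.7963e+5*I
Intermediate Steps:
W(Y) = 2 - sqrt(-5 + Y)
(W(sqrt(2 + 3))*((-50 - 26)*(44 + 8)))*73 = ((2 - sqrt(-5 + sqrt(2 + 3)))*((-50 - 26)*(44 + 8)))*73 = ((2 - sqrt(-5 + sqrt(5)))*(-76*52))*73 = ((2 - sqrt(-5 + sqrt(5)))*(-3952))*73 = (-7904 + 3952*sqrt(-5 + sqrt(5)))*73 = -576992 + 288496*sqrt(-5 + sqrt(5))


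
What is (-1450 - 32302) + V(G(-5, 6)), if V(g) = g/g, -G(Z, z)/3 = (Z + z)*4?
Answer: -33751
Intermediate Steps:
G(Z, z) = -12*Z - 12*z (G(Z, z) = -3*(Z + z)*4 = -3*(4*Z + 4*z) = -12*Z - 12*z)
V(g) = 1
(-1450 - 32302) + V(G(-5, 6)) = (-1450 - 32302) + 1 = -33752 + 1 = -33751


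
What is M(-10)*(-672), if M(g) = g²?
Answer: -67200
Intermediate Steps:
M(-10)*(-672) = (-10)²*(-672) = 100*(-672) = -67200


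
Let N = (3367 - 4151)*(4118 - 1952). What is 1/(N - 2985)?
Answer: -1/1701129 ≈ -5.8784e-7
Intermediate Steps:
N = -1698144 (N = -784*2166 = -1698144)
1/(N - 2985) = 1/(-1698144 - 2985) = 1/(-1701129) = -1/1701129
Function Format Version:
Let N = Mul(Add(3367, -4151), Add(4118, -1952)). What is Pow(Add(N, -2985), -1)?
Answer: Rational(-1, 1701129) ≈ -5.8784e-7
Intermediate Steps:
N = -1698144 (N = Mul(-784, 2166) = -1698144)
Pow(Add(N, -2985), -1) = Pow(Add(-1698144, -2985), -1) = Pow(-1701129, -1) = Rational(-1, 1701129)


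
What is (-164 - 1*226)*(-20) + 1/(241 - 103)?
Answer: 1076401/138 ≈ 7800.0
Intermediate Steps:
(-164 - 1*226)*(-20) + 1/(241 - 103) = (-164 - 226)*(-20) + 1/138 = -390*(-20) + 1/138 = 7800 + 1/138 = 1076401/138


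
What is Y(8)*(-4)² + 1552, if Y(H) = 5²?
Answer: 1952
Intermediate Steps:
Y(H) = 25
Y(8)*(-4)² + 1552 = 25*(-4)² + 1552 = 25*16 + 1552 = 400 + 1552 = 1952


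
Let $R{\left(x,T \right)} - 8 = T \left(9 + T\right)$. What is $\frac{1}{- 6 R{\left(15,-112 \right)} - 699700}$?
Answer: $- \frac{1}{768964} \approx -1.3005 \cdot 10^{-6}$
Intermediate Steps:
$R{\left(x,T \right)} = 8 + T \left(9 + T\right)$
$\frac{1}{- 6 R{\left(15,-112 \right)} - 699700} = \frac{1}{- 6 \left(8 + \left(-112\right)^{2} + 9 \left(-112\right)\right) - 699700} = \frac{1}{- 6 \left(8 + 12544 - 1008\right) - 699700} = \frac{1}{\left(-6\right) 11544 - 699700} = \frac{1}{-69264 - 699700} = \frac{1}{-768964} = - \frac{1}{768964}$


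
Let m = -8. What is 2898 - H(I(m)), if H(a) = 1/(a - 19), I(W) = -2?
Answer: 60859/21 ≈ 2898.0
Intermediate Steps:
H(a) = 1/(-19 + a)
2898 - H(I(m)) = 2898 - 1/(-19 - 2) = 2898 - 1/(-21) = 2898 - 1*(-1/21) = 2898 + 1/21 = 60859/21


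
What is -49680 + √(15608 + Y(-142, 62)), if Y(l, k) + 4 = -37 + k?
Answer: -49680 + √15629 ≈ -49555.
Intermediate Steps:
Y(l, k) = -41 + k (Y(l, k) = -4 + (-37 + k) = -41 + k)
-49680 + √(15608 + Y(-142, 62)) = -49680 + √(15608 + (-41 + 62)) = -49680 + √(15608 + 21) = -49680 + √15629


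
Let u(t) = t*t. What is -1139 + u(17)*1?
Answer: -850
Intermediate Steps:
u(t) = t²
-1139 + u(17)*1 = -1139 + 17²*1 = -1139 + 289*1 = -1139 + 289 = -850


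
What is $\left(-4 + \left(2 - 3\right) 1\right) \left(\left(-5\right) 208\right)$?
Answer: $5200$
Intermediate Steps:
$\left(-4 + \left(2 - 3\right) 1\right) \left(\left(-5\right) 208\right) = \left(-4 - 1\right) \left(-1040\right) = \left(-5\right) \left(-1040\right) = 5200$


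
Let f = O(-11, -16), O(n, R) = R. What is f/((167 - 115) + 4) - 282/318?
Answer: -435/371 ≈ -1.1725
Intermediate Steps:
f = -16
f/((167 - 115) + 4) - 282/318 = -16/((167 - 115) + 4) - 282/318 = -16/(52 + 4) - 282*1/318 = -16/56 - 47/53 = -16*1/56 - 47/53 = -2/7 - 47/53 = -435/371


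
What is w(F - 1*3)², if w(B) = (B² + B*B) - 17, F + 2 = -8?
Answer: 103041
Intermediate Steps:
F = -10 (F = -2 - 8 = -10)
w(B) = -17 + 2*B² (w(B) = (B² + B²) - 17 = 2*B² - 17 = -17 + 2*B²)
w(F - 1*3)² = (-17 + 2*(-10 - 1*3)²)² = (-17 + 2*(-10 - 3)²)² = (-17 + 2*(-13)²)² = (-17 + 2*169)² = (-17 + 338)² = 321² = 103041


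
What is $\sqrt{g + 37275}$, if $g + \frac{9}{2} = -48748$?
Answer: $\frac{i \sqrt{45910}}{2} \approx 107.13 i$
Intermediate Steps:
$g = - \frac{97505}{2}$ ($g = - \frac{9}{2} - 48748 = - \frac{97505}{2} \approx -48753.0$)
$\sqrt{g + 37275} = \sqrt{- \frac{97505}{2} + 37275} = \sqrt{- \frac{22955}{2}} = \frac{i \sqrt{45910}}{2}$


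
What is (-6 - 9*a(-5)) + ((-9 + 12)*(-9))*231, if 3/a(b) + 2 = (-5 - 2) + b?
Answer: -87375/14 ≈ -6241.1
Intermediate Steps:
a(b) = 3/(-9 + b) (a(b) = 3/(-2 + ((-5 - 2) + b)) = 3/(-2 + (-7 + b)) = 3/(-9 + b))
(-6 - 9*a(-5)) + ((-9 + 12)*(-9))*231 = (-6 - 27/(-9 - 5)) + ((-9 + 12)*(-9))*231 = (-6 - 27/(-14)) + (3*(-9))*231 = (-6 - 27*(-1)/14) - 27*231 = (-6 - 9*(-3/14)) - 6237 = (-6 + 27/14) - 6237 = -57/14 - 6237 = -87375/14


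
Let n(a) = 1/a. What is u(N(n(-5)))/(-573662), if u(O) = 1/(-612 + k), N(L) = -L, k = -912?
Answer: 1/874260888 ≈ 1.1438e-9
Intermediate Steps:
u(O) = -1/1524 (u(O) = 1/(-612 - 912) = 1/(-1524) = -1/1524)
u(N(n(-5)))/(-573662) = -1/1524/(-573662) = -1/1524*(-1/573662) = 1/874260888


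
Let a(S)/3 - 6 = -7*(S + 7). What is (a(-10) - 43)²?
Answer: 1444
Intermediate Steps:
a(S) = -129 - 21*S (a(S) = 18 + 3*(-7*(S + 7)) = 18 + 3*(-7*(7 + S)) = 18 + 3*(-49 - 7*S) = 18 + (-147 - 21*S) = -129 - 21*S)
(a(-10) - 43)² = ((-129 - 21*(-10)) - 43)² = ((-129 + 210) - 43)² = (81 - 43)² = 38² = 1444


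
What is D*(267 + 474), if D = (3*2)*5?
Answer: 22230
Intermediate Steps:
D = 30 (D = 6*5 = 30)
D*(267 + 474) = 30*(267 + 474) = 30*741 = 22230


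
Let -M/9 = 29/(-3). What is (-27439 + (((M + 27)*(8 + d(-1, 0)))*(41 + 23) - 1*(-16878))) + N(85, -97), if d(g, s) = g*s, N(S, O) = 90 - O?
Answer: 47994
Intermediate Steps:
M = 87 (M = -261/(-3) = -261*(-1)/3 = -9*(-29/3) = 87)
(-27439 + (((M + 27)*(8 + d(-1, 0)))*(41 + 23) - 1*(-16878))) + N(85, -97) = (-27439 + (((87 + 27)*(8 - 1*0))*(41 + 23) - 1*(-16878))) + (90 - 1*(-97)) = (-27439 + ((114*(8 + 0))*64 + 16878)) + (90 + 97) = (-27439 + ((114*8)*64 + 16878)) + 187 = (-27439 + (912*64 + 16878)) + 187 = (-27439 + (58368 + 16878)) + 187 = (-27439 + 75246) + 187 = 47807 + 187 = 47994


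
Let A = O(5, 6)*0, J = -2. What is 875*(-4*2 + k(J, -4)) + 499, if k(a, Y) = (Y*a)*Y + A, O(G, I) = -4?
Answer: -34501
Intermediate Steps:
A = 0 (A = -4*0 = 0)
k(a, Y) = a*Y² (k(a, Y) = (Y*a)*Y + 0 = a*Y² + 0 = a*Y²)
875*(-4*2 + k(J, -4)) + 499 = 875*(-4*2 - 2*(-4)²) + 499 = 875*(-8 - 2*16) + 499 = 875*(-8 - 32) + 499 = 875*(-40) + 499 = -35000 + 499 = -34501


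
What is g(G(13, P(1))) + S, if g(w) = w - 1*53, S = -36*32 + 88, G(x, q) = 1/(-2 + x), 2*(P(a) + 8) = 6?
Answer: -12286/11 ≈ -1116.9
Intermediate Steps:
P(a) = -5 (P(a) = -8 + (½)*6 = -8 + 3 = -5)
S = -1064 (S = -1152 + 88 = -1064)
g(w) = -53 + w (g(w) = w - 53 = -53 + w)
g(G(13, P(1))) + S = (-53 + 1/(-2 + 13)) - 1064 = (-53 + 1/11) - 1064 = -582/11 - 1064 = -12286/11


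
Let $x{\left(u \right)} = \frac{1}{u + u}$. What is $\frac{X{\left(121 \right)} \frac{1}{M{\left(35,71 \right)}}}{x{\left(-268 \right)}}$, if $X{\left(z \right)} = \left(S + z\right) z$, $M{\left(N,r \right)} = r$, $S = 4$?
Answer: $- \frac{8107000}{71} \approx -1.1418 \cdot 10^{5}$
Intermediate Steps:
$x{\left(u \right)} = \frac{1}{2 u}$
$X{\left(z \right)} = z \left(4 + z\right)$ ($X{\left(z \right)} = \left(4 + z\right) z = z \left(4 + z\right)$)
$\frac{X{\left(121 \right)} \frac{1}{M{\left(35,71 \right)}}}{x{\left(-268 \right)}} = \frac{121 \left(4 + 121\right) \frac{1}{71}}{\frac{1}{2} \frac{1}{-268}} = \frac{121 \cdot 125 \cdot \frac{1}{71}}{\frac{1}{2} \left(- \frac{1}{268}\right)} = \frac{15125 \cdot \frac{1}{71}}{- \frac{1}{536}} = \frac{15125}{71} \left(-536\right) = - \frac{8107000}{71}$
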